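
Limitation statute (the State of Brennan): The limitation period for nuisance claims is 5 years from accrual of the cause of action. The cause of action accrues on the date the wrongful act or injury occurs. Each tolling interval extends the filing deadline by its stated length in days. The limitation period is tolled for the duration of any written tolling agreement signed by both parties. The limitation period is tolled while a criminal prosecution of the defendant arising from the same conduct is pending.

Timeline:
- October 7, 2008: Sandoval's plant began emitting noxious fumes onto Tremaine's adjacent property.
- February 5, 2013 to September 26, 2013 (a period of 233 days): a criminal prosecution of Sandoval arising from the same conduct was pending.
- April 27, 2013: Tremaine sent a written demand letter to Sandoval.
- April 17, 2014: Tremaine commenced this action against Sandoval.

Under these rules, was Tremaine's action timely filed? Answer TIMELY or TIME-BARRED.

The cause of action accrued on October 7, 2008, the date of the act.
Adding the 5 years base period to October 7, 2008 gives a deadline of October 7, 2013, before any tolling.
The period was tolled for 233 days by the pending criminal prosecution (February 5, 2013 to September 26, 2013), pushing the deadline to May 28, 2014.
Nothing else in the chronology tolls or restarts the period.
The April 17, 2014 filing precedes the May 28, 2014 deadline; the claim is timely.

TIMELY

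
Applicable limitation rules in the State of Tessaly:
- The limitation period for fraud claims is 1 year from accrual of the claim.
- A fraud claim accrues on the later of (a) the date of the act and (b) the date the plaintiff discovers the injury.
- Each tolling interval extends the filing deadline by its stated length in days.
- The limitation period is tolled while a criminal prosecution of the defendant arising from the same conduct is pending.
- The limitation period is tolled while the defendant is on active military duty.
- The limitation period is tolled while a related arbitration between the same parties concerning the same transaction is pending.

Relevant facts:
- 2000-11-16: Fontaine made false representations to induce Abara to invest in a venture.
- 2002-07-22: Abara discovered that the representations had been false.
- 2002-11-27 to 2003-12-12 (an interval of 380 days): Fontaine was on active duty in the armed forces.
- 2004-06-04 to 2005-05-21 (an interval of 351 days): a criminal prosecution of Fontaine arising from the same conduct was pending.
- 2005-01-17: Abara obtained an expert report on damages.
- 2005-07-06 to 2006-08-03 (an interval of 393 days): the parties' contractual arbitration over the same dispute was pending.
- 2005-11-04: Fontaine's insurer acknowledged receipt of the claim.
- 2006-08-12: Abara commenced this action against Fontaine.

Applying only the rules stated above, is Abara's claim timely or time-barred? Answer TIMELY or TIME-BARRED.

TIMELY

Taking the later of the act (2000-11-16) and discovery (2002-07-22), the claim accrued on 2002-07-22.
The untolled deadline — 1 year after 2002-07-22 — is 2003-07-22.
Because the defendant's active military service ran from 2002-11-27 to 2003-12-12, the deadline is extended by 380 days to 2004-08-05.
The pending criminal prosecution from 2004-06-04 to 2005-05-21 tolled the period for 351 days, extending the deadline to 2005-07-22.
The period was tolled for 393 days by the pending related arbitration (2005-07-06 to 2006-08-03), pushing the deadline to 2006-08-19.
Nothing else in the chronology tolls or restarts the period.
Filing on 2006-08-12 beat the 2006-08-19 deadline — the action is timely.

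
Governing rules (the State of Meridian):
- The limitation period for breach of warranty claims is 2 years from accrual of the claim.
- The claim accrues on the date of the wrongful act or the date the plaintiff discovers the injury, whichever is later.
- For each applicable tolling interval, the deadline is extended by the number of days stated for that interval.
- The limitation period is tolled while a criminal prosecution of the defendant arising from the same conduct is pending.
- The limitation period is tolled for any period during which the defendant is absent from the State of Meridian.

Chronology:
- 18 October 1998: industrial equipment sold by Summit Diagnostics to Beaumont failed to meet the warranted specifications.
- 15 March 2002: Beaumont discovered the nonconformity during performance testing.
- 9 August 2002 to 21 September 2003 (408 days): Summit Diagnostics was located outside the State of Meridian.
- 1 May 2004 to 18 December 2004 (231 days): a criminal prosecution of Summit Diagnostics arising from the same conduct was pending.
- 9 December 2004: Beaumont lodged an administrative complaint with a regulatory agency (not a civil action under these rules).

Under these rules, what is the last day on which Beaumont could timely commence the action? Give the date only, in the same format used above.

Because discovery on 15 March 2002 post-dates the 18 October 1998 act, accrual under the later-of rule falls on 15 March 2002.
2 years from 15 March 2002 is 15 March 2004.
The period was tolled for 408 days by the defendant's absence from the jurisdiction (9 August 2002 to 21 September 2003), pushing the deadline to 27 April 2005.
The period was tolled for 231 days by the pending criminal prosecution (1 May 2004 to 18 December 2004), pushing the deadline to 14 December 2005.
Nothing else in the chronology tolls or restarts the period.

14 December 2005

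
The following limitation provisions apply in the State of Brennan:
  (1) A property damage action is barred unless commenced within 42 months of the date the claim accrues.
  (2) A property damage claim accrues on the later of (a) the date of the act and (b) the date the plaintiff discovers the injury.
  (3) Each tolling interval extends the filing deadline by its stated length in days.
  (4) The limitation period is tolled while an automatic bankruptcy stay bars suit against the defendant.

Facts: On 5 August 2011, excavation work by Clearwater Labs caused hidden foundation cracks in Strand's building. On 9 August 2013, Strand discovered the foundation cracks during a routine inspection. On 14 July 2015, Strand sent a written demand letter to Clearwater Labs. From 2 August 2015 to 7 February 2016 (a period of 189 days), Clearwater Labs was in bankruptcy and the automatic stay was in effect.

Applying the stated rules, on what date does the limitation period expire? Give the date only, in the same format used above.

The claim accrued on 9 August 2013 — the later of the 5 August 2011 act and the 9 August 2013 discovery.
Adding the 42 months base period to 9 August 2013 gives a deadline of 9 February 2017, before any tolling.
Because the automatic bankruptcy stay ran from 2 August 2015 to 7 February 2016, the deadline is extended by 189 days to 17 August 2017.
Nothing else in the chronology tolls or restarts the period.

17 August 2017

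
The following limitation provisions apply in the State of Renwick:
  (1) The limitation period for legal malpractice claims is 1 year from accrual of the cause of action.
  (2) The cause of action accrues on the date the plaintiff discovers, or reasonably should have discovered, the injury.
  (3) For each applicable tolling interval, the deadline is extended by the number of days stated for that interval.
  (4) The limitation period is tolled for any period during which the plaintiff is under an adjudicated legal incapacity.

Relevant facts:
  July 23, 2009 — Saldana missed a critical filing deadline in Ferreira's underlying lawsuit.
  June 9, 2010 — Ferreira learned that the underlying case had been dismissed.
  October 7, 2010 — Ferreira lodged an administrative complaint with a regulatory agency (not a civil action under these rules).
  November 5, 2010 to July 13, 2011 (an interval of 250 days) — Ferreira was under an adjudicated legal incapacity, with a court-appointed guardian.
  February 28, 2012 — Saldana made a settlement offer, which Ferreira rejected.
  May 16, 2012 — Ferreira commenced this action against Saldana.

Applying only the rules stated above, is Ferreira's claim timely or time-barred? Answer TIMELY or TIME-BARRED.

Accrual is tied to discovery, so the period began on June 9, 2010 rather than on July 23, 2009 when the act occurred.
The untolled deadline — 1 year after June 9, 2010 — is June 9, 2011.
The period was tolled for 250 days by the plaintiff's legal incapacity (November 5, 2010 to July 13, 2011), pushing the deadline to February 14, 2012.
None of the other events listed affects the running of the period under the stated rules.
The May 16, 2012 filing falls after the February 14, 2012 deadline; the claim is time-barred.

TIME-BARRED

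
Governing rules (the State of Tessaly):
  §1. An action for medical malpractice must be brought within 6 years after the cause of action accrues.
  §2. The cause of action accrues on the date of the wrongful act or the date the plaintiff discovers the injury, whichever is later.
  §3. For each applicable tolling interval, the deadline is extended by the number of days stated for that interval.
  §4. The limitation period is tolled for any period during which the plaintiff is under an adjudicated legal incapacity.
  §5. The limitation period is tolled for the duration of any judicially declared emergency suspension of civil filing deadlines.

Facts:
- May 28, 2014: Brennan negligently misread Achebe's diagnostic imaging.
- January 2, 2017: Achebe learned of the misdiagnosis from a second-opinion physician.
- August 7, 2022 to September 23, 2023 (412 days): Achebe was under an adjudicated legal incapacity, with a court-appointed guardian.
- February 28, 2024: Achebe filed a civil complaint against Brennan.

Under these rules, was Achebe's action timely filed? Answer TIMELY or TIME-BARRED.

TIME-BARRED

The claim accrued on January 2, 2017 — the later of the May 28, 2014 act and the January 2, 2017 discovery.
The untolled deadline — 6 years after January 2, 2017 — is January 2, 2023.
Because the plaintiff's legal incapacity ran from August 7, 2022 to September 23, 2023, the deadline is extended by 412 days to February 18, 2024.
The February 28, 2024 filing falls after the February 18, 2024 deadline; the claim is time-barred.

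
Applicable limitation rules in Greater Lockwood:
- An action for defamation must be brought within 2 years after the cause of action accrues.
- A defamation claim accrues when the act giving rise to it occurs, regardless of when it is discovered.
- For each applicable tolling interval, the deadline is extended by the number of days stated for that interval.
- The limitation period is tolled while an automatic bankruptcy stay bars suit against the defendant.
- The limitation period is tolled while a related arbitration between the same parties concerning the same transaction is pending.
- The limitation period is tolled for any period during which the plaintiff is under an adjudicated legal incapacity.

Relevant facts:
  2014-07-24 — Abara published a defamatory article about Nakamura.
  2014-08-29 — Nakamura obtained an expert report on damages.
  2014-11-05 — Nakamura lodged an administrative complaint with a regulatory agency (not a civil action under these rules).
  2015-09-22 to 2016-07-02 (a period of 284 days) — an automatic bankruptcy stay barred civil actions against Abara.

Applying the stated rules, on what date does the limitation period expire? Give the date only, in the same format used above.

2017-05-04

The limitation period began to run on 2014-07-24.
Adding the 2 years base period to 2014-07-24 gives a deadline of 2016-07-24, before any tolling.
The period was tolled for 284 days by the automatic bankruptcy stay (2015-09-22 to 2016-07-02), pushing the deadline to 2017-05-04.
The other events in the timeline have no effect on the limitation period under the stated rules.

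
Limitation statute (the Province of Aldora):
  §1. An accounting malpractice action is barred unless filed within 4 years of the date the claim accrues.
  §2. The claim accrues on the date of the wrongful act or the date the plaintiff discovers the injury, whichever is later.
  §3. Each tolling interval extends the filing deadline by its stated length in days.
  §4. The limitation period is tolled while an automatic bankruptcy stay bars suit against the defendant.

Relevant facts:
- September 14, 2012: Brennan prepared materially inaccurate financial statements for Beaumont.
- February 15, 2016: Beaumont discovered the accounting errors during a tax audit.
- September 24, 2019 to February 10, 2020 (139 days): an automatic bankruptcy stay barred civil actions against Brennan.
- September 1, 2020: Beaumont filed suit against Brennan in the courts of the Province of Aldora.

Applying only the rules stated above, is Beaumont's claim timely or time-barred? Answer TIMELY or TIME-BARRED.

TIME-BARRED

The claim accrued on February 15, 2016 — the later of the September 14, 2012 act and the February 15, 2016 discovery.
The untolled deadline — 4 years after February 15, 2016 — is February 15, 2020.
The automatic bankruptcy stay from September 24, 2019 to February 10, 2020 tolled the period for 139 days, extending the deadline to July 3, 2020.
Filing on September 1, 2020 missed the July 3, 2020 deadline — the action is time-barred.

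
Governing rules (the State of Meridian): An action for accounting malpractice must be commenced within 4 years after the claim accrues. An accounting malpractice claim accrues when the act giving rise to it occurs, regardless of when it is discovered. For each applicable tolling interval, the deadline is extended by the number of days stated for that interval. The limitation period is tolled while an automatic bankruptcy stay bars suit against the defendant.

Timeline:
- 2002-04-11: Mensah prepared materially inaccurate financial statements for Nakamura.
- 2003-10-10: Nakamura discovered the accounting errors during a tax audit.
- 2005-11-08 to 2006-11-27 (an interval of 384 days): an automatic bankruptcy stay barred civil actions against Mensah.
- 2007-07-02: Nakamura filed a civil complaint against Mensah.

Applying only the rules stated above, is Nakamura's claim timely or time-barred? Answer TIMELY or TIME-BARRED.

Accrual is governed by the date of the act, so the period began to run on 2002-04-11; the later discovery on 2003-10-10 is irrelevant under the stated rule.
Adding the 4 years base period to 2002-04-11 gives a deadline of 2006-04-11, before any tolling.
The automatic bankruptcy stay from 2005-11-08 to 2006-11-27 tolled the period for 384 days, extending the deadline to 2007-04-30.
Filing on 2007-07-02 missed the 2007-04-30 deadline — the action is time-barred.

TIME-BARRED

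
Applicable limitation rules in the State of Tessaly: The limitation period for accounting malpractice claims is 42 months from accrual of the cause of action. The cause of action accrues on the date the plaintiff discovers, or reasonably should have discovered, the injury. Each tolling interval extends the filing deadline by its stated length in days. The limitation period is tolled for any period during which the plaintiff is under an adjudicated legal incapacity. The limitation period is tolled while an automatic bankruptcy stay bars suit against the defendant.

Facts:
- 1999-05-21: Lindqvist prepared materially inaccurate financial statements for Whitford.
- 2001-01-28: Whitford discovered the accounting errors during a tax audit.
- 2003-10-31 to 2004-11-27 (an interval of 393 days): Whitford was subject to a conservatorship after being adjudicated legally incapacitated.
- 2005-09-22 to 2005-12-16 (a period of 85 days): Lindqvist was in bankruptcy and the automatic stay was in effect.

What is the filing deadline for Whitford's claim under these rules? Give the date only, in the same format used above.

Under the discovery rule, the claim accrued on 2001-01-28, when Whitford discovered the injury — not on the 1999-05-21 date of the underlying act.
Adding the 42 months base period to 2001-01-28 gives a deadline of 2004-07-28, before any tolling.
Because the plaintiff's legal incapacity ran from 2003-10-31 to 2004-11-27, the deadline is extended by 393 days to 2005-08-25.
The automatic bankruptcy stay from 2005-09-22 to 2005-12-16 began after the period had already run on 2005-08-25, so it has no tolling effect.

2005-08-25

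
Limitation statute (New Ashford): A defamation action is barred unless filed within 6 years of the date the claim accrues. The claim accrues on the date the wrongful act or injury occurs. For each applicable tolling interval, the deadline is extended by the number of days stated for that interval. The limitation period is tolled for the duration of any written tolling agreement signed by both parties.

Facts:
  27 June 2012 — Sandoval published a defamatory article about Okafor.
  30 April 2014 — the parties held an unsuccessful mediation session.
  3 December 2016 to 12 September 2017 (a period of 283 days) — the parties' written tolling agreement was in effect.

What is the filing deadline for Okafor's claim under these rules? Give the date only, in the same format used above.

6 April 2019

The claim accrued on 27 June 2012, when the wrongful act occurred.
The untolled deadline — 6 years after 27 June 2012 — is 27 June 2018.
Because the written tolling agreement ran from 3 December 2016 to 12 September 2017, the deadline is extended by 283 days to 6 April 2019.
None of the other events listed affects the running of the period under the stated rules.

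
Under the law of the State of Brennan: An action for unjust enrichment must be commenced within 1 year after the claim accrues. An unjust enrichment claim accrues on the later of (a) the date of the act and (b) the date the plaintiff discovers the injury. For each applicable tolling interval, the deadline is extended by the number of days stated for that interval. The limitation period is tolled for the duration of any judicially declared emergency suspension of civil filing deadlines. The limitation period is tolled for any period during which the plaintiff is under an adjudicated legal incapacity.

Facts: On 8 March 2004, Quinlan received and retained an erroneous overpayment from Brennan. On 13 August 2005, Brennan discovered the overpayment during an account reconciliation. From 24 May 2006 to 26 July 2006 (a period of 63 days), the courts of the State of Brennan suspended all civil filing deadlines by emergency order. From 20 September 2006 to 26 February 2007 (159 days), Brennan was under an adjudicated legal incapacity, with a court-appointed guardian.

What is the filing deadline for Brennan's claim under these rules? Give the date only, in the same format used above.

The claim accrued on 13 August 2005 — the later of the 8 March 2004 act and the 13 August 2005 discovery.
The untolled deadline — 1 year after 13 August 2005 — is 13 August 2006.
The period was tolled for 63 days by the emergency suspension of filing deadlines (24 May 2006 to 26 July 2006), pushing the deadline to 15 October 2006.
The plaintiff's legal incapacity from 20 September 2006 to 26 February 2007 tolled the period for 159 days, extending the deadline to 23 March 2007.

23 March 2007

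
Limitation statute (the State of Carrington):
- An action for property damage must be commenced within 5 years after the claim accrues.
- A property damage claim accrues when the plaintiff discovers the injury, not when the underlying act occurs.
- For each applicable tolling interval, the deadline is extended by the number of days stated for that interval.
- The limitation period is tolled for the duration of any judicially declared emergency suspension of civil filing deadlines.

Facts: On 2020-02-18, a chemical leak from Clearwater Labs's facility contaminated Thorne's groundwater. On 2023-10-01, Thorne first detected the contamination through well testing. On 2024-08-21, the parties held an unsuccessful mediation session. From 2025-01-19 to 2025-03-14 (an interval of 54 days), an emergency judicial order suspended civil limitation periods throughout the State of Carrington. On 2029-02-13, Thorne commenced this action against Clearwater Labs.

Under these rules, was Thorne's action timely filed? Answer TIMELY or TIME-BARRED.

TIME-BARRED

The claim did not accrue until Thorne discovered the injury on 2023-10-01; the 2020-02-18 act date does not start the clock under the stated rule.
Adding the 5 years base period to 2023-10-01 gives a deadline of 2028-10-01, before any tolling.
The period was tolled for 54 days by the emergency suspension of filing deadlines (2025-01-19 to 2025-03-14), pushing the deadline to 2028-11-24.
None of the other events listed affects the running of the period under the stated rules.
The 2029-02-13 filing falls after the 2028-11-24 deadline; the claim is time-barred.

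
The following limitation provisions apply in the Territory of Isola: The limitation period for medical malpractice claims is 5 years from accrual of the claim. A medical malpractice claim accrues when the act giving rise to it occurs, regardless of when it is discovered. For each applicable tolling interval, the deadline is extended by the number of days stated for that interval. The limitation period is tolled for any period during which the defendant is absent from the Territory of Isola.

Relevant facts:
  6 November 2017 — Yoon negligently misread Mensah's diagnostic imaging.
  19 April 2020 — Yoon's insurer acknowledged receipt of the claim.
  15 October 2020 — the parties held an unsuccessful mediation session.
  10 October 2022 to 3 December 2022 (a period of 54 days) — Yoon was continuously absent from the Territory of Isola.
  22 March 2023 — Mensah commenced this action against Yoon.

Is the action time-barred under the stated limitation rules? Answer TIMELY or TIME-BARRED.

TIME-BARRED

The claim accrued on 6 November 2017, when the wrongful act occurred.
5 years from 6 November 2017 is 6 November 2022.
The period was tolled for 54 days by the defendant's absence from the jurisdiction (10 October 2022 to 3 December 2022), pushing the deadline to 30 December 2022.
None of the other events listed affects the running of the period under the stated rules.
Filing on 22 March 2023 missed the 30 December 2022 deadline — the action is time-barred.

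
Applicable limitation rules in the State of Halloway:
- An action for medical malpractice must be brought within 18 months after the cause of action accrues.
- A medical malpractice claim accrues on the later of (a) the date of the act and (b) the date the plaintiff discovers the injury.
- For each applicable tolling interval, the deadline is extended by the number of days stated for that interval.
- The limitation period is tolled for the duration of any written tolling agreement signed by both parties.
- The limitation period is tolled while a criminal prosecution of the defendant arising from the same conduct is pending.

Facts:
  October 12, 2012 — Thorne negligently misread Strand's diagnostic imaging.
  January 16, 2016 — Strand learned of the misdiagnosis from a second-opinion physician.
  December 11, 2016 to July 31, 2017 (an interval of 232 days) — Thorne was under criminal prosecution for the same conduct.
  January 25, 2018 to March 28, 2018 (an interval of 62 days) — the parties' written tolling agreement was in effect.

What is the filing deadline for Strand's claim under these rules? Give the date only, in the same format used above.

Because discovery on January 16, 2016 post-dates the October 12, 2012 act, accrual under the later-of rule falls on January 16, 2016.
The untolled deadline — 18 months after January 16, 2016 — is July 16, 2017.
The pending criminal prosecution from December 11, 2016 to July 31, 2017 tolled the period for 232 days, extending the deadline to March 5, 2018.
The period was tolled for 62 days by the written tolling agreement (January 25, 2018 to March 28, 2018), pushing the deadline to May 6, 2018.

May 6, 2018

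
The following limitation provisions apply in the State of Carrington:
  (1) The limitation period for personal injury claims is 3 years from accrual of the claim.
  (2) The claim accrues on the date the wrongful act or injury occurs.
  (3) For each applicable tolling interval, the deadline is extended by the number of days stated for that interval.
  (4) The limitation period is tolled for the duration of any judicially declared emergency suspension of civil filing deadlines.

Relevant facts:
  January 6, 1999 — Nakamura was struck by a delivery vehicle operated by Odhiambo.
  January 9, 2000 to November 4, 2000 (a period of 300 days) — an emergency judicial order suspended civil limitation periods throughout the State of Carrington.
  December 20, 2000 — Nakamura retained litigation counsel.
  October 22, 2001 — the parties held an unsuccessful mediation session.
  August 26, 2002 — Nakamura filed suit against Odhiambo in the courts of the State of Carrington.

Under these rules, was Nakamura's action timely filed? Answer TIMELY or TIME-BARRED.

The limitation period began to run on January 6, 1999.
3 years from January 6, 1999 is January 6, 2002.
Because the emergency suspension of filing deadlines ran from January 9, 2000 to November 4, 2000, the deadline is extended by 300 days to November 2, 2002.
The other events in the timeline have no effect on the limitation period under the stated rules.
Nakamura filed on August 26, 2002, before the November 2, 2002 deadline, so the action is timely.

TIMELY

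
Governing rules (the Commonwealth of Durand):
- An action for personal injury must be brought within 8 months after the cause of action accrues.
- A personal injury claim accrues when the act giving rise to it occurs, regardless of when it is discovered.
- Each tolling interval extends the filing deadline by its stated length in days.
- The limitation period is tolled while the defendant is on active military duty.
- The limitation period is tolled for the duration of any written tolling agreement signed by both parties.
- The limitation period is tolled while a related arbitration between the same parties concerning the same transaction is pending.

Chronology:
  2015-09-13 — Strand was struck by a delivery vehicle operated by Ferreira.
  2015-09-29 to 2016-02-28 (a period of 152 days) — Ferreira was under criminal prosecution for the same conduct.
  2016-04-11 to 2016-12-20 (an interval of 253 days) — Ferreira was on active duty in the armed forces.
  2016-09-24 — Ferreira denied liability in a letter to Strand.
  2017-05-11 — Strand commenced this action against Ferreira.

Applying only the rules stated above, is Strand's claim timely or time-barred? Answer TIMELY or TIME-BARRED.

The cause of action accrued on 2015-09-13, the date of the act.
The untolled deadline — 8 months after 2015-09-13 — is 2016-05-13.
The period was tolled for 253 days by the defendant's active military service (2016-04-11 to 2016-12-20), pushing the deadline to 2017-01-21.
The pending criminal prosecution from 2015-09-29 to 2016-02-28 does not toll the period, because no stated rule makes a criminal prosecution a tolling event.
Nothing else in the chronology tolls or restarts the period.
Filing on 2017-05-11 missed the 2017-01-21 deadline — the action is time-barred.

TIME-BARRED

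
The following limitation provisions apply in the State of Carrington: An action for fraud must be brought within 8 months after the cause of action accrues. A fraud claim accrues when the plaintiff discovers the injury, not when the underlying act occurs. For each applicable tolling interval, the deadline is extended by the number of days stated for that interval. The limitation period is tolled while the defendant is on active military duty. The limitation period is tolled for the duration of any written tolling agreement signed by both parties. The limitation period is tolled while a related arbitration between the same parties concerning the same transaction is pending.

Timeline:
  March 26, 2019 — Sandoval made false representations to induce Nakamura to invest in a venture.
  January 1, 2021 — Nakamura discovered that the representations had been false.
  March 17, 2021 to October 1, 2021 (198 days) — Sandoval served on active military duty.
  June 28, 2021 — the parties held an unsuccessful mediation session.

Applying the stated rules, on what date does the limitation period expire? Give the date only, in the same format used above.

The claim did not accrue until Nakamura discovered the injury on January 1, 2021; the March 26, 2019 act date does not start the clock under the stated rule.
Adding the 8 months base period to January 1, 2021 gives a deadline of September 1, 2021, before any tolling.
The defendant's active military service from March 17, 2021 to October 1, 2021 tolled the period for 198 days, extending the deadline to March 18, 2022.
Nothing else in the chronology tolls or restarts the period.

March 18, 2022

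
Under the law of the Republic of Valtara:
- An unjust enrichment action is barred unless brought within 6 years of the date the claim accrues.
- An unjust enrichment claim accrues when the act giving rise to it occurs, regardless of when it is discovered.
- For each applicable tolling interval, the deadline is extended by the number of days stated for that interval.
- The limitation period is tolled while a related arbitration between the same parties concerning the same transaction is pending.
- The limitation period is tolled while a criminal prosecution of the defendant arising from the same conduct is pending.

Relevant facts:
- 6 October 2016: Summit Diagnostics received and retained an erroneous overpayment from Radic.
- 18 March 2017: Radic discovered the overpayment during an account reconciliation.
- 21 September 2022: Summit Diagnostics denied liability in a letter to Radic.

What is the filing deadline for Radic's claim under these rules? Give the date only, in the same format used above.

6 October 2022

The claim accrued on 6 October 2016, when the wrongful act occurred; under the stated occurrence rule the 18 March 2017 discovery does not delay accrual.
Adding the 6 years base period to 6 October 2016 gives a deadline of 6 October 2022, before any tolling.
None of the other events listed affects the running of the period under the stated rules.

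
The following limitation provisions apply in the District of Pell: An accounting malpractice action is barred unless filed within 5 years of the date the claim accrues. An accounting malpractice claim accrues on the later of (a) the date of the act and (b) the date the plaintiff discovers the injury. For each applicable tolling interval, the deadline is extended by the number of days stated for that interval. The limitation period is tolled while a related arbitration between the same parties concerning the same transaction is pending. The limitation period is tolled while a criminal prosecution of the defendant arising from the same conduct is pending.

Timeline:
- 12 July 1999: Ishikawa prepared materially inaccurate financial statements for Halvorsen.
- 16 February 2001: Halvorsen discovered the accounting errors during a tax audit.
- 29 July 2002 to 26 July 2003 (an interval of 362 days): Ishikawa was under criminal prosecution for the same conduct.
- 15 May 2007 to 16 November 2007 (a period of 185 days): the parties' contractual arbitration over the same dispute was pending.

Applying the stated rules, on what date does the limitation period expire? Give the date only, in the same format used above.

The claim accrued on 16 February 2001 — the later of the 12 July 1999 act and the 16 February 2001 discovery.
Adding the 5 years base period to 16 February 2001 gives a deadline of 16 February 2006, before any tolling.
The period was tolled for 362 days by the pending criminal prosecution (29 July 2002 to 26 July 2003), pushing the deadline to 13 February 2007.
The pending related arbitration starting 15 May 2007 came too late — the period had run on 13 February 2007 — and so does not extend the deadline.

13 February 2007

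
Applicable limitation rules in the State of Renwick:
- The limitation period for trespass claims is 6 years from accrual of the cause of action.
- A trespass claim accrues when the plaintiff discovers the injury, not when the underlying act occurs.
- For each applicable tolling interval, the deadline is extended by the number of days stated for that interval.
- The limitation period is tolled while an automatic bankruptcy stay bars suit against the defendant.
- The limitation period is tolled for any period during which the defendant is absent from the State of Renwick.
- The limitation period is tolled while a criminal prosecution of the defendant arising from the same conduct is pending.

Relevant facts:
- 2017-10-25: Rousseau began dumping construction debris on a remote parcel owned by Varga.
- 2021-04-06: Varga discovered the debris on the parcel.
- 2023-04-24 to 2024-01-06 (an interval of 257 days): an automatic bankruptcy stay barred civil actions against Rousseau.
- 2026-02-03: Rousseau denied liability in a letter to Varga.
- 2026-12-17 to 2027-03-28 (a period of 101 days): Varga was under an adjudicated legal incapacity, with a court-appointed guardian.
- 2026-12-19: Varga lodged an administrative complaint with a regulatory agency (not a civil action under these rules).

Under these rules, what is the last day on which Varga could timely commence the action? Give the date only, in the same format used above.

Under the discovery rule, the claim accrued on 2021-04-06, when Varga discovered the injury — not on the 2017-10-25 date of the underlying act.
6 years from 2021-04-06 is 2027-04-06.
The period was tolled for 257 days by the automatic bankruptcy stay (2023-04-24 to 2024-01-06), pushing the deadline to 2027-12-19.
The plaintiff's legal incapacity from 2026-12-17 to 2027-03-28 does not toll the period, because no stated rule makes the plaintiff's incapacity a tolling event.
Nothing else in the chronology tolls or restarts the period.

2027-12-19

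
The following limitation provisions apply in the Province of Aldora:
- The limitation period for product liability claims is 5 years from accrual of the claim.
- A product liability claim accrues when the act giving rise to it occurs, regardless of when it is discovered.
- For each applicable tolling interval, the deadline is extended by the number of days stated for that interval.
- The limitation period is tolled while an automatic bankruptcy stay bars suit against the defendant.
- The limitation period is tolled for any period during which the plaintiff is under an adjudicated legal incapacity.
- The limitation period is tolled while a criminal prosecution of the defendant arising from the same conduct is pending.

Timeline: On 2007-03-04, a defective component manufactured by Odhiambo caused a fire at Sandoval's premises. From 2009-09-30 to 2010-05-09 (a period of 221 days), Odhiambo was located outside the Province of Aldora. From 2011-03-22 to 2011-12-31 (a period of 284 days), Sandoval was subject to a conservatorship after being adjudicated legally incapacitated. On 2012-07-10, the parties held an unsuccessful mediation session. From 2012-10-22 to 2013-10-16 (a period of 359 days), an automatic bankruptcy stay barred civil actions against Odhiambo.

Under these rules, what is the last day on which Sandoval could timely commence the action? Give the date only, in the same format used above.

2013-12-07

The limitation period began to run on 2007-03-04.
Adding the 5 years base period to 2007-03-04 gives a deadline of 2012-03-04, before any tolling.
The plaintiff's legal incapacity from 2011-03-22 to 2011-12-31 tolled the period for 284 days, extending the deadline to 2012-12-13.
Because the automatic bankruptcy stay ran from 2012-10-22 to 2013-10-16, the deadline is extended by 359 days to 2013-12-07.
The defendant's absence from the jurisdiction from 2009-09-30 to 2010-05-09 does not toll the period, because no stated rule makes the defendant's absence a tolling event.
The other events in the timeline have no effect on the limitation period under the stated rules.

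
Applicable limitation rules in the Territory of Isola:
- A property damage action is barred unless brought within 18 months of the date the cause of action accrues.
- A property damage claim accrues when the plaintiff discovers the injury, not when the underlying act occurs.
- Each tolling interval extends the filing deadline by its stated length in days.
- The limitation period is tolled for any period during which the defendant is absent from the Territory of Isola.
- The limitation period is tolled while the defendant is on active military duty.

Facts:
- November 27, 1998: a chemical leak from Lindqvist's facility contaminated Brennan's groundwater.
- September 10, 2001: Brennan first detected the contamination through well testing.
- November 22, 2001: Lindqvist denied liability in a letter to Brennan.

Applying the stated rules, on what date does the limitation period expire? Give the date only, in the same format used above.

March 10, 2003

The claim did not accrue until Brennan discovered the injury on September 10, 2001; the November 27, 1998 act date does not start the clock under the stated rule.
The untolled deadline — 18 months after September 10, 2001 — is March 10, 2003.
Nothing else in the chronology tolls or restarts the period.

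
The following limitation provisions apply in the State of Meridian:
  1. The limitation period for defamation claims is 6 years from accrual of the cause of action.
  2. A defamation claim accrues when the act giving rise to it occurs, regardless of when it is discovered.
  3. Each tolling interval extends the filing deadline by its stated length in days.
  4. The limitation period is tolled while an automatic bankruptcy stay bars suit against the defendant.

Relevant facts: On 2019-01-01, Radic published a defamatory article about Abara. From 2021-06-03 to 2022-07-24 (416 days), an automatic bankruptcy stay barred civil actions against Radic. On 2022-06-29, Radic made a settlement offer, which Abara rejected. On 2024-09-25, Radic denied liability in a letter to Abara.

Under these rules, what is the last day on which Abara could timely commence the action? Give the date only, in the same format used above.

2026-02-21

The claim accrued on 2019-01-01, when the wrongful act occurred.
Adding the 6 years base period to 2019-01-01 gives a deadline of 2025-01-01, before any tolling.
The period was tolled for 416 days by the automatic bankruptcy stay (2021-06-03 to 2022-07-24), pushing the deadline to 2026-02-21.
Nothing else in the chronology tolls or restarts the period.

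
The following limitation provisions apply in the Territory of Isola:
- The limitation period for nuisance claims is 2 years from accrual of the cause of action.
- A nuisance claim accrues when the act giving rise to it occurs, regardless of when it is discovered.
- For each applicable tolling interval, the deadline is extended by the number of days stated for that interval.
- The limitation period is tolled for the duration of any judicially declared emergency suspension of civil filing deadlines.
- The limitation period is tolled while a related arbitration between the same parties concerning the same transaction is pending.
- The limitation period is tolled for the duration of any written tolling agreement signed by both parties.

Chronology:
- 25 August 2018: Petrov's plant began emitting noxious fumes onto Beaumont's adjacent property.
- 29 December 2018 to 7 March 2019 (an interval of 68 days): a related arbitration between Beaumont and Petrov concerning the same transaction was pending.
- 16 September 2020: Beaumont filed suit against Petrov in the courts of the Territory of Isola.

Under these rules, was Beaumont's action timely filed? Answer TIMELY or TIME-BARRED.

TIMELY

The claim accrued on 25 August 2018, when the wrongful act occurred.
Adding the 2 years base period to 25 August 2018 gives a deadline of 25 August 2020, before any tolling.
Because the pending related arbitration ran from 29 December 2018 to 7 March 2019, the deadline is extended by 68 days to 1 November 2020.
Filing on 16 September 2020 beat the 1 November 2020 deadline — the action is timely.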